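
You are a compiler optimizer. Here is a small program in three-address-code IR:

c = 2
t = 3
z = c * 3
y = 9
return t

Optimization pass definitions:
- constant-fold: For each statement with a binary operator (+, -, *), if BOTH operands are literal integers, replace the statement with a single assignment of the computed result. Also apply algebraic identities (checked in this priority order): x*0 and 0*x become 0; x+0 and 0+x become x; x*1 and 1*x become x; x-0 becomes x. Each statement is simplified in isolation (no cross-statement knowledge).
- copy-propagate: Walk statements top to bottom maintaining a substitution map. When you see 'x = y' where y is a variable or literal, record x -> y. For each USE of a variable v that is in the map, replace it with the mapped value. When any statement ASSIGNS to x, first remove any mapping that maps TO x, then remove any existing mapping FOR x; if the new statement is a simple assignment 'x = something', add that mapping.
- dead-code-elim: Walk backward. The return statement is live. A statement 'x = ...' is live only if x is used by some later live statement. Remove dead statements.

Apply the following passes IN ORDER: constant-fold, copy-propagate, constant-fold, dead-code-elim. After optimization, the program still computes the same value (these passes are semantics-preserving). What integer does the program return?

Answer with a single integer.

Initial IR:
  c = 2
  t = 3
  z = c * 3
  y = 9
  return t
After constant-fold (5 stmts):
  c = 2
  t = 3
  z = c * 3
  y = 9
  return t
After copy-propagate (5 stmts):
  c = 2
  t = 3
  z = 2 * 3
  y = 9
  return 3
After constant-fold (5 stmts):
  c = 2
  t = 3
  z = 6
  y = 9
  return 3
After dead-code-elim (1 stmts):
  return 3
Evaluate:
  c = 2  =>  c = 2
  t = 3  =>  t = 3
  z = c * 3  =>  z = 6
  y = 9  =>  y = 9
  return t = 3

Answer: 3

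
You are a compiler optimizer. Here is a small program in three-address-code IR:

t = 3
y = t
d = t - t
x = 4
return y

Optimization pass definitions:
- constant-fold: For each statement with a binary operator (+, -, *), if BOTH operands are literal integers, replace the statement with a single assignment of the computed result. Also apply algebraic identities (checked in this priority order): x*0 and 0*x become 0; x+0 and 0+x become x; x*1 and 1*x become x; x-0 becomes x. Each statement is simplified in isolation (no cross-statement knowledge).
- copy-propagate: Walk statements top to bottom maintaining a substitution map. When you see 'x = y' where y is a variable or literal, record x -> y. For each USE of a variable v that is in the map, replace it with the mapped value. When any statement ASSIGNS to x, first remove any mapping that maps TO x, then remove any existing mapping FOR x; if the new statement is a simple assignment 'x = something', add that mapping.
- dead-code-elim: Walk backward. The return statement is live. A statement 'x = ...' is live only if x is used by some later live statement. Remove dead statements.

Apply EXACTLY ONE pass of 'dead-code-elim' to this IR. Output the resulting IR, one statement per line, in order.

Applying dead-code-elim statement-by-statement:
  [5] return y  -> KEEP (return); live=['y']
  [4] x = 4  -> DEAD (x not live)
  [3] d = t - t  -> DEAD (d not live)
  [2] y = t  -> KEEP; live=['t']
  [1] t = 3  -> KEEP; live=[]
Result (3 stmts):
  t = 3
  y = t
  return y

Answer: t = 3
y = t
return y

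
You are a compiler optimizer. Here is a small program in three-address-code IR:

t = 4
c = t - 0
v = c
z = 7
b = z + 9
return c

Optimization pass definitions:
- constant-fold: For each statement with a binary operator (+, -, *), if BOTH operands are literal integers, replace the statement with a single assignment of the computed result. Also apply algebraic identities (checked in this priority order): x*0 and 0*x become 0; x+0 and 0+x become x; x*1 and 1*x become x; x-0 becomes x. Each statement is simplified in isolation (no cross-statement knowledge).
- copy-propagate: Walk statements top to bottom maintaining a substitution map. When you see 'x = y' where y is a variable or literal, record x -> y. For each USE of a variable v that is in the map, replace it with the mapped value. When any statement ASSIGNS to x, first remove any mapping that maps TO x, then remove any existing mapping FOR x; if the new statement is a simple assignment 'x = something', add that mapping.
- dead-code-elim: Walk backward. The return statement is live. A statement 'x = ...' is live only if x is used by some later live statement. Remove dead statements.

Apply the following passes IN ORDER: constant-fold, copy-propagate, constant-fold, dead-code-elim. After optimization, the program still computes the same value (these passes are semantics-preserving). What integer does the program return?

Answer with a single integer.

Initial IR:
  t = 4
  c = t - 0
  v = c
  z = 7
  b = z + 9
  return c
After constant-fold (6 stmts):
  t = 4
  c = t
  v = c
  z = 7
  b = z + 9
  return c
After copy-propagate (6 stmts):
  t = 4
  c = 4
  v = 4
  z = 7
  b = 7 + 9
  return 4
After constant-fold (6 stmts):
  t = 4
  c = 4
  v = 4
  z = 7
  b = 16
  return 4
After dead-code-elim (1 stmts):
  return 4
Evaluate:
  t = 4  =>  t = 4
  c = t - 0  =>  c = 4
  v = c  =>  v = 4
  z = 7  =>  z = 7
  b = z + 9  =>  b = 16
  return c = 4

Answer: 4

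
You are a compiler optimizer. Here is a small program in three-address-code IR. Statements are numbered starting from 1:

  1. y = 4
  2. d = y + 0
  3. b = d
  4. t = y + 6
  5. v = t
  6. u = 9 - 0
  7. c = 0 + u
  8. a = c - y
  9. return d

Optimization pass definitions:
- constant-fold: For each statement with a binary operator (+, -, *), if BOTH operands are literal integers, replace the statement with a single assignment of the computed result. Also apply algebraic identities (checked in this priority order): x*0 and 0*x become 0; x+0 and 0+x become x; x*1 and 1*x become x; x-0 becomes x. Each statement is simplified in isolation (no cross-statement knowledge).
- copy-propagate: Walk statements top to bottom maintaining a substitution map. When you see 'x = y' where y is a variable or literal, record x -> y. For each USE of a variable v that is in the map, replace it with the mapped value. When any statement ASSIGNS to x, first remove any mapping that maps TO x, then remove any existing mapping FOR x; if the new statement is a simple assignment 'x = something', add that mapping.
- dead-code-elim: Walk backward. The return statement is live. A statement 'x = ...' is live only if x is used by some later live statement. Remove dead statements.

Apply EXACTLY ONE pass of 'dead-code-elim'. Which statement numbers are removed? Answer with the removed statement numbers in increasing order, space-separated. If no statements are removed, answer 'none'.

Answer: 3 4 5 6 7 8

Derivation:
Backward liveness scan:
Stmt 1 'y = 4': KEEP (y is live); live-in = []
Stmt 2 'd = y + 0': KEEP (d is live); live-in = ['y']
Stmt 3 'b = d': DEAD (b not in live set ['d'])
Stmt 4 't = y + 6': DEAD (t not in live set ['d'])
Stmt 5 'v = t': DEAD (v not in live set ['d'])
Stmt 6 'u = 9 - 0': DEAD (u not in live set ['d'])
Stmt 7 'c = 0 + u': DEAD (c not in live set ['d'])
Stmt 8 'a = c - y': DEAD (a not in live set ['d'])
Stmt 9 'return d': KEEP (return); live-in = ['d']
Removed statement numbers: [3, 4, 5, 6, 7, 8]
Surviving IR:
  y = 4
  d = y + 0
  return d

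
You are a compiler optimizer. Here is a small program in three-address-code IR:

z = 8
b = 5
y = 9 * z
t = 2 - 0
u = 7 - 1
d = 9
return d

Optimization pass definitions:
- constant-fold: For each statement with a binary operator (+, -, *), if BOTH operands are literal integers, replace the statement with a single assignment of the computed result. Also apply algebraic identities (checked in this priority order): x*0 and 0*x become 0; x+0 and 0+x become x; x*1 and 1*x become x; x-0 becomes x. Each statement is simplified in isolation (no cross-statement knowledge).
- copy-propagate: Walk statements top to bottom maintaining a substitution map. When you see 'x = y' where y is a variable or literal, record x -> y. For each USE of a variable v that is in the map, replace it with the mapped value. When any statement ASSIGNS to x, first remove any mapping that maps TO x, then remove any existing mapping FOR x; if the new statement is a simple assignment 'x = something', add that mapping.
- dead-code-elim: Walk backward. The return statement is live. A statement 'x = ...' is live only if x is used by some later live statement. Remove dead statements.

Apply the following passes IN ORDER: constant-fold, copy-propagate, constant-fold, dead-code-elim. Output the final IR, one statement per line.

Answer: return 9

Derivation:
Initial IR:
  z = 8
  b = 5
  y = 9 * z
  t = 2 - 0
  u = 7 - 1
  d = 9
  return d
After constant-fold (7 stmts):
  z = 8
  b = 5
  y = 9 * z
  t = 2
  u = 6
  d = 9
  return d
After copy-propagate (7 stmts):
  z = 8
  b = 5
  y = 9 * 8
  t = 2
  u = 6
  d = 9
  return 9
After constant-fold (7 stmts):
  z = 8
  b = 5
  y = 72
  t = 2
  u = 6
  d = 9
  return 9
After dead-code-elim (1 stmts):
  return 9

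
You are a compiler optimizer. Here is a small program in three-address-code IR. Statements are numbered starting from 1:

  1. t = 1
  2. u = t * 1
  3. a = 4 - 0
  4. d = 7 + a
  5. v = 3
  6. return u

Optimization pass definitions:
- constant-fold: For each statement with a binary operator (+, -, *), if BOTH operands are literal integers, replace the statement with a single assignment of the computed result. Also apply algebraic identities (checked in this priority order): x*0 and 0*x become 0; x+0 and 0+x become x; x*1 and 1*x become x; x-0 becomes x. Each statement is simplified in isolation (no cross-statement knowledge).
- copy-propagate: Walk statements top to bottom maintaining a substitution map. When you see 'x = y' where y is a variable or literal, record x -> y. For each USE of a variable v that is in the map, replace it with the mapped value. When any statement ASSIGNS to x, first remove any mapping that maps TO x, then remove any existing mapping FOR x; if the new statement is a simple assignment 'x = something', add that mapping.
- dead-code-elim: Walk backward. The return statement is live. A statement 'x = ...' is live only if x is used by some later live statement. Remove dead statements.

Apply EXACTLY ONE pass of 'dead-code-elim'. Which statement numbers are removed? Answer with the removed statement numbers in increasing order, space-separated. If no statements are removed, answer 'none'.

Answer: 3 4 5

Derivation:
Backward liveness scan:
Stmt 1 't = 1': KEEP (t is live); live-in = []
Stmt 2 'u = t * 1': KEEP (u is live); live-in = ['t']
Stmt 3 'a = 4 - 0': DEAD (a not in live set ['u'])
Stmt 4 'd = 7 + a': DEAD (d not in live set ['u'])
Stmt 5 'v = 3': DEAD (v not in live set ['u'])
Stmt 6 'return u': KEEP (return); live-in = ['u']
Removed statement numbers: [3, 4, 5]
Surviving IR:
  t = 1
  u = t * 1
  return u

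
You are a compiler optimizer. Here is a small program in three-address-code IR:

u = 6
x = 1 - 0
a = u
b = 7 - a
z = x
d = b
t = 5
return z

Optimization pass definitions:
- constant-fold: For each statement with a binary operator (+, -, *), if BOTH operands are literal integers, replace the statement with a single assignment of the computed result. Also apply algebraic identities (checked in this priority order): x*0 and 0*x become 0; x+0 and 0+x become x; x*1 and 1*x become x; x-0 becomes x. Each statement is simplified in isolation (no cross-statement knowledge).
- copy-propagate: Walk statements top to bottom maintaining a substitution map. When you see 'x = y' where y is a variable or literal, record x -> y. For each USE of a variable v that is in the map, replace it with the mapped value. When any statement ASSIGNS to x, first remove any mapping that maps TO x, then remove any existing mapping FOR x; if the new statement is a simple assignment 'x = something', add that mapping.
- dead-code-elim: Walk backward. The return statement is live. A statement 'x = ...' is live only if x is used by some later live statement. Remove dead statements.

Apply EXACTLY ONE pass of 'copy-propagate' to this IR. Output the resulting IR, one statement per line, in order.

Applying copy-propagate statement-by-statement:
  [1] u = 6  (unchanged)
  [2] x = 1 - 0  (unchanged)
  [3] a = u  -> a = 6
  [4] b = 7 - a  -> b = 7 - 6
  [5] z = x  (unchanged)
  [6] d = b  (unchanged)
  [7] t = 5  (unchanged)
  [8] return z  -> return x
Result (8 stmts):
  u = 6
  x = 1 - 0
  a = 6
  b = 7 - 6
  z = x
  d = b
  t = 5
  return x

Answer: u = 6
x = 1 - 0
a = 6
b = 7 - 6
z = x
d = b
t = 5
return x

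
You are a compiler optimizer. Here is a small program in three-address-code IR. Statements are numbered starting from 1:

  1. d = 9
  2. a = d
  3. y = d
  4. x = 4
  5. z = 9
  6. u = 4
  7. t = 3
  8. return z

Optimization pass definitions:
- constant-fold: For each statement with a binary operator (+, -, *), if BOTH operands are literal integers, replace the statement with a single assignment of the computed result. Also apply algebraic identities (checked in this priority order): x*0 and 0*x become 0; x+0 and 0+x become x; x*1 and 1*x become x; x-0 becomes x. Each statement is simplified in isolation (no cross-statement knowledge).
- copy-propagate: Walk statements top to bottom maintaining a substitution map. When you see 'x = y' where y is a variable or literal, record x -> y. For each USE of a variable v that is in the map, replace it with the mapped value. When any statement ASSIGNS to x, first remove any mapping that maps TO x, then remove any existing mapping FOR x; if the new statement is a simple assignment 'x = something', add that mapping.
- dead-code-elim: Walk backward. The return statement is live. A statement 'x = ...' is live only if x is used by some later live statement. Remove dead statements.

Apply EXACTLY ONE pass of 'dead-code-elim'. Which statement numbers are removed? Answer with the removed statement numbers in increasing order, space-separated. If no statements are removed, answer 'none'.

Backward liveness scan:
Stmt 1 'd = 9': DEAD (d not in live set [])
Stmt 2 'a = d': DEAD (a not in live set [])
Stmt 3 'y = d': DEAD (y not in live set [])
Stmt 4 'x = 4': DEAD (x not in live set [])
Stmt 5 'z = 9': KEEP (z is live); live-in = []
Stmt 6 'u = 4': DEAD (u not in live set ['z'])
Stmt 7 't = 3': DEAD (t not in live set ['z'])
Stmt 8 'return z': KEEP (return); live-in = ['z']
Removed statement numbers: [1, 2, 3, 4, 6, 7]
Surviving IR:
  z = 9
  return z

Answer: 1 2 3 4 6 7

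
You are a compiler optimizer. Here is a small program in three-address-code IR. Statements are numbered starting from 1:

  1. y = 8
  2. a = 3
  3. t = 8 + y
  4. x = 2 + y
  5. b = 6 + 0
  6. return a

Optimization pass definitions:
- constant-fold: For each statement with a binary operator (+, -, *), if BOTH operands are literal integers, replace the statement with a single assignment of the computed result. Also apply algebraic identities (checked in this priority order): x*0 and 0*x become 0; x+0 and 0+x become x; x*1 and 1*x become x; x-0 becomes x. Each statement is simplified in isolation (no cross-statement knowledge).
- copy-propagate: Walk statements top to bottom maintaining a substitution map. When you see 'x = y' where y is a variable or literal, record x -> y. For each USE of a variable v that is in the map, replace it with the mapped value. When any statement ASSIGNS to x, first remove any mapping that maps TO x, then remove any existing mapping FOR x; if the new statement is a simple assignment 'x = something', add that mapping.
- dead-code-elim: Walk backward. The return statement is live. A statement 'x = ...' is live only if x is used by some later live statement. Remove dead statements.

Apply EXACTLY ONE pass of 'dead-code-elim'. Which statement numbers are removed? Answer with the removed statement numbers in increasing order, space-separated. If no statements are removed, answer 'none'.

Answer: 1 3 4 5

Derivation:
Backward liveness scan:
Stmt 1 'y = 8': DEAD (y not in live set [])
Stmt 2 'a = 3': KEEP (a is live); live-in = []
Stmt 3 't = 8 + y': DEAD (t not in live set ['a'])
Stmt 4 'x = 2 + y': DEAD (x not in live set ['a'])
Stmt 5 'b = 6 + 0': DEAD (b not in live set ['a'])
Stmt 6 'return a': KEEP (return); live-in = ['a']
Removed statement numbers: [1, 3, 4, 5]
Surviving IR:
  a = 3
  return a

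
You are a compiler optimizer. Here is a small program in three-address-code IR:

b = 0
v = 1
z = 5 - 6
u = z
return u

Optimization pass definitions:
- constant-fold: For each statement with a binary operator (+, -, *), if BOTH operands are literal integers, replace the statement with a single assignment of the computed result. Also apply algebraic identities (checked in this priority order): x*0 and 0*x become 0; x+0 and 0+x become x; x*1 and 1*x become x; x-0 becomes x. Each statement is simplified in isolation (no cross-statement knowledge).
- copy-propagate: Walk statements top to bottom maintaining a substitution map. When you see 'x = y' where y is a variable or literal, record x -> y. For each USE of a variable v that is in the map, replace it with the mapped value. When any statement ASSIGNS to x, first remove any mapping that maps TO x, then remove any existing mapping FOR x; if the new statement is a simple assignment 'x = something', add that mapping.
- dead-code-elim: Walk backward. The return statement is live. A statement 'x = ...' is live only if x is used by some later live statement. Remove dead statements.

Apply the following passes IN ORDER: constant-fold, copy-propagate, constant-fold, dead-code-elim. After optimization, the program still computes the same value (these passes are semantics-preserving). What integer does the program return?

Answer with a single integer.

Initial IR:
  b = 0
  v = 1
  z = 5 - 6
  u = z
  return u
After constant-fold (5 stmts):
  b = 0
  v = 1
  z = -1
  u = z
  return u
After copy-propagate (5 stmts):
  b = 0
  v = 1
  z = -1
  u = -1
  return -1
After constant-fold (5 stmts):
  b = 0
  v = 1
  z = -1
  u = -1
  return -1
After dead-code-elim (1 stmts):
  return -1
Evaluate:
  b = 0  =>  b = 0
  v = 1  =>  v = 1
  z = 5 - 6  =>  z = -1
  u = z  =>  u = -1
  return u = -1

Answer: -1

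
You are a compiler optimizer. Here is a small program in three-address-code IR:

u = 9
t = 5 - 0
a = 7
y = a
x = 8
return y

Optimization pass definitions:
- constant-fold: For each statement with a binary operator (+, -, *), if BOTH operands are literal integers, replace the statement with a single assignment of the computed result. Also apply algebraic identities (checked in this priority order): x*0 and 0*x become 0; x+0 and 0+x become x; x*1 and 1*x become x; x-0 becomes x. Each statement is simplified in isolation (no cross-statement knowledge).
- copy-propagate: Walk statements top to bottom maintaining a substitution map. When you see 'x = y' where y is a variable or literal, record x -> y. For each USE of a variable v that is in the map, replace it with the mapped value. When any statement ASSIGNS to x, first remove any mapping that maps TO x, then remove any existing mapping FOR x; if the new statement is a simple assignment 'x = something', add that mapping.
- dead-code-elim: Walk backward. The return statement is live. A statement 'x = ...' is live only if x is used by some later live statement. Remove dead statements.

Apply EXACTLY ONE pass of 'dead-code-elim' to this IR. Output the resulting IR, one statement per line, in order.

Answer: a = 7
y = a
return y

Derivation:
Applying dead-code-elim statement-by-statement:
  [6] return y  -> KEEP (return); live=['y']
  [5] x = 8  -> DEAD (x not live)
  [4] y = a  -> KEEP; live=['a']
  [3] a = 7  -> KEEP; live=[]
  [2] t = 5 - 0  -> DEAD (t not live)
  [1] u = 9  -> DEAD (u not live)
Result (3 stmts):
  a = 7
  y = a
  return y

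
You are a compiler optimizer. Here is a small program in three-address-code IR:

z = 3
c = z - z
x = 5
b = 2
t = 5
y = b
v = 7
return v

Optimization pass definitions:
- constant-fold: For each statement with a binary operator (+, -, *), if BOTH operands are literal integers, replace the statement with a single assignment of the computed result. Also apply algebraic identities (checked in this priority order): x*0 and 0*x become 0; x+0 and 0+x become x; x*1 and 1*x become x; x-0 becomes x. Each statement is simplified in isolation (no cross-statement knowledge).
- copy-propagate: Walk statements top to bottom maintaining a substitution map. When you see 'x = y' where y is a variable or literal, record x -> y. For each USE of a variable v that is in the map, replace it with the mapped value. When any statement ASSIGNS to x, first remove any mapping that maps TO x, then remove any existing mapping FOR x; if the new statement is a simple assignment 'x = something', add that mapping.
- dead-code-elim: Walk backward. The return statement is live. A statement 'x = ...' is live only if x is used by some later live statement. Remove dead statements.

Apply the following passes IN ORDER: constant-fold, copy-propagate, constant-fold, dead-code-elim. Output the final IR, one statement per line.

Initial IR:
  z = 3
  c = z - z
  x = 5
  b = 2
  t = 5
  y = b
  v = 7
  return v
After constant-fold (8 stmts):
  z = 3
  c = z - z
  x = 5
  b = 2
  t = 5
  y = b
  v = 7
  return v
After copy-propagate (8 stmts):
  z = 3
  c = 3 - 3
  x = 5
  b = 2
  t = 5
  y = 2
  v = 7
  return 7
After constant-fold (8 stmts):
  z = 3
  c = 0
  x = 5
  b = 2
  t = 5
  y = 2
  v = 7
  return 7
After dead-code-elim (1 stmts):
  return 7

Answer: return 7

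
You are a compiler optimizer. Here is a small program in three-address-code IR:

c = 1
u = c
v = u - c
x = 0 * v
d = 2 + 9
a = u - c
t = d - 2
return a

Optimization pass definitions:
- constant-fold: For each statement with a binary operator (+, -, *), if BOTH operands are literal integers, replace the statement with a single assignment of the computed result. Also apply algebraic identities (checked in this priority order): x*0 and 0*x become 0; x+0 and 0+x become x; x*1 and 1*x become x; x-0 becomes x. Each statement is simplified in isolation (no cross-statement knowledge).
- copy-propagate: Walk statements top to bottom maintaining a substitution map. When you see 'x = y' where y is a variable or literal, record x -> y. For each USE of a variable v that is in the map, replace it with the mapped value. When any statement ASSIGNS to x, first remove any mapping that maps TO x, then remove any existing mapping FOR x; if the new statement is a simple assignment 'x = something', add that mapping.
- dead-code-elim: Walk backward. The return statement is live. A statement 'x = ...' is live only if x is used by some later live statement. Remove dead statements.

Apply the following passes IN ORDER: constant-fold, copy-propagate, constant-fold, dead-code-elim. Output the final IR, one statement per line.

Answer: a = 0
return a

Derivation:
Initial IR:
  c = 1
  u = c
  v = u - c
  x = 0 * v
  d = 2 + 9
  a = u - c
  t = d - 2
  return a
After constant-fold (8 stmts):
  c = 1
  u = c
  v = u - c
  x = 0
  d = 11
  a = u - c
  t = d - 2
  return a
After copy-propagate (8 stmts):
  c = 1
  u = 1
  v = 1 - 1
  x = 0
  d = 11
  a = 1 - 1
  t = 11 - 2
  return a
After constant-fold (8 stmts):
  c = 1
  u = 1
  v = 0
  x = 0
  d = 11
  a = 0
  t = 9
  return a
After dead-code-elim (2 stmts):
  a = 0
  return a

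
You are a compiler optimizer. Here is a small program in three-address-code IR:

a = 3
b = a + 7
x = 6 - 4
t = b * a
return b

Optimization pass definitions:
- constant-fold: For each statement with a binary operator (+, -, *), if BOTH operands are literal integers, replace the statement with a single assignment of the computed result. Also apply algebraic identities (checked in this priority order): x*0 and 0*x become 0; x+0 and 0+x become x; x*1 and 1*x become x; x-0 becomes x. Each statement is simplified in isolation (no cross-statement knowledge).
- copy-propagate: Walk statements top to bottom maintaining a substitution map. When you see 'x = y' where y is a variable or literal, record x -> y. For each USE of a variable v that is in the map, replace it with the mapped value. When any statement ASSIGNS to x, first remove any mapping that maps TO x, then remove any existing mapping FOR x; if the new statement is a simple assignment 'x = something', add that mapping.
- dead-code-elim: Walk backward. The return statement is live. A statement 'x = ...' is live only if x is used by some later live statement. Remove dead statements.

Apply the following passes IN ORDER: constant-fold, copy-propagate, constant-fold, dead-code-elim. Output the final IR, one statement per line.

Initial IR:
  a = 3
  b = a + 7
  x = 6 - 4
  t = b * a
  return b
After constant-fold (5 stmts):
  a = 3
  b = a + 7
  x = 2
  t = b * a
  return b
After copy-propagate (5 stmts):
  a = 3
  b = 3 + 7
  x = 2
  t = b * 3
  return b
After constant-fold (5 stmts):
  a = 3
  b = 10
  x = 2
  t = b * 3
  return b
After dead-code-elim (2 stmts):
  b = 10
  return b

Answer: b = 10
return b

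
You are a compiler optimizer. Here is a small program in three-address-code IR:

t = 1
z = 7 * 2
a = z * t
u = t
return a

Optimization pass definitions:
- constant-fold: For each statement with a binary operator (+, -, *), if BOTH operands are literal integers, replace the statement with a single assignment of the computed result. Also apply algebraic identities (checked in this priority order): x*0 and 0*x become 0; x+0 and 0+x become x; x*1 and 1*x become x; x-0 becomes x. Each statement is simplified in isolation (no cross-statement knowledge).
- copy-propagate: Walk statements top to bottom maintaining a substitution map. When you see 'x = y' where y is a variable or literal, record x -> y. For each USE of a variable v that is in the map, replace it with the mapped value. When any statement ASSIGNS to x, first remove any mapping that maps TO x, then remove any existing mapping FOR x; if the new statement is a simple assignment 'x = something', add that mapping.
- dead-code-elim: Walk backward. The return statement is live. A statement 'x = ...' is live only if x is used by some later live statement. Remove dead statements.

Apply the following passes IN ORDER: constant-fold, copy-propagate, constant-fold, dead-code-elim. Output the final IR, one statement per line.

Initial IR:
  t = 1
  z = 7 * 2
  a = z * t
  u = t
  return a
After constant-fold (5 stmts):
  t = 1
  z = 14
  a = z * t
  u = t
  return a
After copy-propagate (5 stmts):
  t = 1
  z = 14
  a = 14 * 1
  u = 1
  return a
After constant-fold (5 stmts):
  t = 1
  z = 14
  a = 14
  u = 1
  return a
After dead-code-elim (2 stmts):
  a = 14
  return a

Answer: a = 14
return a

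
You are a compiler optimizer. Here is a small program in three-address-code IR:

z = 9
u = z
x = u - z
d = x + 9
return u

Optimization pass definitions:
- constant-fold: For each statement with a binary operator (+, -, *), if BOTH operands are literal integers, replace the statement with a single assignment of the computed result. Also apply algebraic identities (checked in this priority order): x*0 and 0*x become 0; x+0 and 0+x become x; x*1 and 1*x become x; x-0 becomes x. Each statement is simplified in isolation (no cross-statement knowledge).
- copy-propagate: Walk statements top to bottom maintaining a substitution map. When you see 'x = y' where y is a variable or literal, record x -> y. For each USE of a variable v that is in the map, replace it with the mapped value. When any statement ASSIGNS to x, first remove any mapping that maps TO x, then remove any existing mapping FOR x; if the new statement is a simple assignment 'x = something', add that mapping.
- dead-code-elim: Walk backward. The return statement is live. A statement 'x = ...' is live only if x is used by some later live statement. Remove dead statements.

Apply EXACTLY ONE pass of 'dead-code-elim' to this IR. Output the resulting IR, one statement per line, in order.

Answer: z = 9
u = z
return u

Derivation:
Applying dead-code-elim statement-by-statement:
  [5] return u  -> KEEP (return); live=['u']
  [4] d = x + 9  -> DEAD (d not live)
  [3] x = u - z  -> DEAD (x not live)
  [2] u = z  -> KEEP; live=['z']
  [1] z = 9  -> KEEP; live=[]
Result (3 stmts):
  z = 9
  u = z
  return u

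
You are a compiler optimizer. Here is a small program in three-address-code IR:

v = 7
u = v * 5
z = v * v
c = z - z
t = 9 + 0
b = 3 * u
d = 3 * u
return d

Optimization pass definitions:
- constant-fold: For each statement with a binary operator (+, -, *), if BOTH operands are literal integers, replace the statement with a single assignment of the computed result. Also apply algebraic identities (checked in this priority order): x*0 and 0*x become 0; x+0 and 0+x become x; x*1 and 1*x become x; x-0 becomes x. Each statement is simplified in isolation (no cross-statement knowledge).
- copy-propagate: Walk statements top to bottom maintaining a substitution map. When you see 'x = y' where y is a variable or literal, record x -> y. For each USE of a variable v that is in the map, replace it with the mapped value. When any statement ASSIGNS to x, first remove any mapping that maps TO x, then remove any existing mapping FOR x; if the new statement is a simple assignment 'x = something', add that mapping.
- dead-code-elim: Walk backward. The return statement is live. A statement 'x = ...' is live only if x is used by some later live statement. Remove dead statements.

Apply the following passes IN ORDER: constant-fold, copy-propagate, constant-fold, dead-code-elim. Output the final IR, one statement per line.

Initial IR:
  v = 7
  u = v * 5
  z = v * v
  c = z - z
  t = 9 + 0
  b = 3 * u
  d = 3 * u
  return d
After constant-fold (8 stmts):
  v = 7
  u = v * 5
  z = v * v
  c = z - z
  t = 9
  b = 3 * u
  d = 3 * u
  return d
After copy-propagate (8 stmts):
  v = 7
  u = 7 * 5
  z = 7 * 7
  c = z - z
  t = 9
  b = 3 * u
  d = 3 * u
  return d
After constant-fold (8 stmts):
  v = 7
  u = 35
  z = 49
  c = z - z
  t = 9
  b = 3 * u
  d = 3 * u
  return d
After dead-code-elim (3 stmts):
  u = 35
  d = 3 * u
  return d

Answer: u = 35
d = 3 * u
return d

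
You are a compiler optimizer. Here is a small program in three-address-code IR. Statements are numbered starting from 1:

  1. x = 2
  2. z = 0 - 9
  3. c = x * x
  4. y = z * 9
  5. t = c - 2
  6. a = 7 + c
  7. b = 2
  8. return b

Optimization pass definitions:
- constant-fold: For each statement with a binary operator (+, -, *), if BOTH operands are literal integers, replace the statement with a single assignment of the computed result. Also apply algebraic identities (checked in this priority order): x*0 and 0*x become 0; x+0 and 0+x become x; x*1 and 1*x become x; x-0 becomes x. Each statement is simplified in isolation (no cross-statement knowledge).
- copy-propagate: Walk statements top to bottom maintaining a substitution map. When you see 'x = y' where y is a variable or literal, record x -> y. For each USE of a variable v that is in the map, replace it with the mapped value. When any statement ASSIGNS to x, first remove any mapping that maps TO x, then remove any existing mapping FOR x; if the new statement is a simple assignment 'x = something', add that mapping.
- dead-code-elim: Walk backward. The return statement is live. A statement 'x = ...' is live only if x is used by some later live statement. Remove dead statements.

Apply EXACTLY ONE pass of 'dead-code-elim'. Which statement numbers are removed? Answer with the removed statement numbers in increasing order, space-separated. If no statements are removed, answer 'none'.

Answer: 1 2 3 4 5 6

Derivation:
Backward liveness scan:
Stmt 1 'x = 2': DEAD (x not in live set [])
Stmt 2 'z = 0 - 9': DEAD (z not in live set [])
Stmt 3 'c = x * x': DEAD (c not in live set [])
Stmt 4 'y = z * 9': DEAD (y not in live set [])
Stmt 5 't = c - 2': DEAD (t not in live set [])
Stmt 6 'a = 7 + c': DEAD (a not in live set [])
Stmt 7 'b = 2': KEEP (b is live); live-in = []
Stmt 8 'return b': KEEP (return); live-in = ['b']
Removed statement numbers: [1, 2, 3, 4, 5, 6]
Surviving IR:
  b = 2
  return b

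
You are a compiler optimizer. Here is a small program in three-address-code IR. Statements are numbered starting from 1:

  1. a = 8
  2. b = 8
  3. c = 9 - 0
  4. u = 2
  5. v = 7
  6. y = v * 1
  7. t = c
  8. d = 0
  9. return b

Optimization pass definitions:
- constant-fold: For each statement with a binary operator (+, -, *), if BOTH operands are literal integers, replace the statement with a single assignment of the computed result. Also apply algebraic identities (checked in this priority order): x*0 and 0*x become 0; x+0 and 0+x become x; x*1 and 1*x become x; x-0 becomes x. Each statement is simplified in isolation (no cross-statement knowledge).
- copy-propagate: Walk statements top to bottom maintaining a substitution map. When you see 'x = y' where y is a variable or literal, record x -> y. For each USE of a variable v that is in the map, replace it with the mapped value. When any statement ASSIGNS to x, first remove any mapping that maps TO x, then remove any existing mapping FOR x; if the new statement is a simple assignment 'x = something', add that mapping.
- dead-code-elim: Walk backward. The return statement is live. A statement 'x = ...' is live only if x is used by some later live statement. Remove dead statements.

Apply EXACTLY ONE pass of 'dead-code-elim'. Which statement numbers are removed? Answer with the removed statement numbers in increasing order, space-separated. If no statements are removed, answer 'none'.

Answer: 1 3 4 5 6 7 8

Derivation:
Backward liveness scan:
Stmt 1 'a = 8': DEAD (a not in live set [])
Stmt 2 'b = 8': KEEP (b is live); live-in = []
Stmt 3 'c = 9 - 0': DEAD (c not in live set ['b'])
Stmt 4 'u = 2': DEAD (u not in live set ['b'])
Stmt 5 'v = 7': DEAD (v not in live set ['b'])
Stmt 6 'y = v * 1': DEAD (y not in live set ['b'])
Stmt 7 't = c': DEAD (t not in live set ['b'])
Stmt 8 'd = 0': DEAD (d not in live set ['b'])
Stmt 9 'return b': KEEP (return); live-in = ['b']
Removed statement numbers: [1, 3, 4, 5, 6, 7, 8]
Surviving IR:
  b = 8
  return b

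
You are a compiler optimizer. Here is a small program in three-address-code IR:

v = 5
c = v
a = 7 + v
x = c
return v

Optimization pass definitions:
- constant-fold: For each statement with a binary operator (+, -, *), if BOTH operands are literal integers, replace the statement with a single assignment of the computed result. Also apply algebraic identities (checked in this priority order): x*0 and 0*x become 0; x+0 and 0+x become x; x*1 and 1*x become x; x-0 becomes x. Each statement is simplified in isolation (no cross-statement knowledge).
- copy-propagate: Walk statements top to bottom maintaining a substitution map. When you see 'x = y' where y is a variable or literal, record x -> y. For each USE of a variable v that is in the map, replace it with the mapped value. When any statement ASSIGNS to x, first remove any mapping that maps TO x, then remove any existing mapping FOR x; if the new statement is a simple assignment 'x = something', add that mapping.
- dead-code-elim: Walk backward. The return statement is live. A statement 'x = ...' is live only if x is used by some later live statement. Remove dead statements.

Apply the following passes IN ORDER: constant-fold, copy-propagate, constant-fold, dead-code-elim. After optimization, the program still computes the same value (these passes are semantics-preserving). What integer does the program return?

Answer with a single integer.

Initial IR:
  v = 5
  c = v
  a = 7 + v
  x = c
  return v
After constant-fold (5 stmts):
  v = 5
  c = v
  a = 7 + v
  x = c
  return v
After copy-propagate (5 stmts):
  v = 5
  c = 5
  a = 7 + 5
  x = 5
  return 5
After constant-fold (5 stmts):
  v = 5
  c = 5
  a = 12
  x = 5
  return 5
After dead-code-elim (1 stmts):
  return 5
Evaluate:
  v = 5  =>  v = 5
  c = v  =>  c = 5
  a = 7 + v  =>  a = 12
  x = c  =>  x = 5
  return v = 5

Answer: 5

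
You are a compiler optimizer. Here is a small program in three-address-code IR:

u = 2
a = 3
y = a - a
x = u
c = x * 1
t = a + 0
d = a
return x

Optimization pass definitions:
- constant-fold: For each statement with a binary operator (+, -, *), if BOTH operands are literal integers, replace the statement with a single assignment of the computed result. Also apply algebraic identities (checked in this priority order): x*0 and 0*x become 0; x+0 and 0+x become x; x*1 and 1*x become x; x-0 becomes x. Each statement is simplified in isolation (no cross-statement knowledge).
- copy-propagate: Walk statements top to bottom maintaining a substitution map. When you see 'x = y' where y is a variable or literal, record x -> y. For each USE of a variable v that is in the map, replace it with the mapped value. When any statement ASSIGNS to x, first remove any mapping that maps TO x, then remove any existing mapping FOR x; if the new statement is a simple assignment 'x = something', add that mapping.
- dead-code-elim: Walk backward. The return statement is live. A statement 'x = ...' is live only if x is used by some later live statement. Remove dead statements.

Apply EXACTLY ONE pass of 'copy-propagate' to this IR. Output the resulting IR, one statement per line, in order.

Answer: u = 2
a = 3
y = 3 - 3
x = 2
c = 2 * 1
t = 3 + 0
d = 3
return 2

Derivation:
Applying copy-propagate statement-by-statement:
  [1] u = 2  (unchanged)
  [2] a = 3  (unchanged)
  [3] y = a - a  -> y = 3 - 3
  [4] x = u  -> x = 2
  [5] c = x * 1  -> c = 2 * 1
  [6] t = a + 0  -> t = 3 + 0
  [7] d = a  -> d = 3
  [8] return x  -> return 2
Result (8 stmts):
  u = 2
  a = 3
  y = 3 - 3
  x = 2
  c = 2 * 1
  t = 3 + 0
  d = 3
  return 2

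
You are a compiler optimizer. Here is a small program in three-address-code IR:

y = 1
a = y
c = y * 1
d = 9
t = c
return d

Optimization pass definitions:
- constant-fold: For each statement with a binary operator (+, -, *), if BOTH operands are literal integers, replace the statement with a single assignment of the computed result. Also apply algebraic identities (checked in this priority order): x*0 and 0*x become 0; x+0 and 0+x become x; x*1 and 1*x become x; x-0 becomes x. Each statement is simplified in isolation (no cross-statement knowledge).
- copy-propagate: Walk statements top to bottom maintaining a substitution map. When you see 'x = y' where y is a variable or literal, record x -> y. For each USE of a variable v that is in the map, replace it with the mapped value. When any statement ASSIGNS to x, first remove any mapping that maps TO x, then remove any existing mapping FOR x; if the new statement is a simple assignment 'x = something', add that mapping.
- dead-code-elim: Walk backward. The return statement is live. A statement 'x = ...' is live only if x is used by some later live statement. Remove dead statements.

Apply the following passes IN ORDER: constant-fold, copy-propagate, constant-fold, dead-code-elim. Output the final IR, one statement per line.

Initial IR:
  y = 1
  a = y
  c = y * 1
  d = 9
  t = c
  return d
After constant-fold (6 stmts):
  y = 1
  a = y
  c = y
  d = 9
  t = c
  return d
After copy-propagate (6 stmts):
  y = 1
  a = 1
  c = 1
  d = 9
  t = 1
  return 9
After constant-fold (6 stmts):
  y = 1
  a = 1
  c = 1
  d = 9
  t = 1
  return 9
After dead-code-elim (1 stmts):
  return 9

Answer: return 9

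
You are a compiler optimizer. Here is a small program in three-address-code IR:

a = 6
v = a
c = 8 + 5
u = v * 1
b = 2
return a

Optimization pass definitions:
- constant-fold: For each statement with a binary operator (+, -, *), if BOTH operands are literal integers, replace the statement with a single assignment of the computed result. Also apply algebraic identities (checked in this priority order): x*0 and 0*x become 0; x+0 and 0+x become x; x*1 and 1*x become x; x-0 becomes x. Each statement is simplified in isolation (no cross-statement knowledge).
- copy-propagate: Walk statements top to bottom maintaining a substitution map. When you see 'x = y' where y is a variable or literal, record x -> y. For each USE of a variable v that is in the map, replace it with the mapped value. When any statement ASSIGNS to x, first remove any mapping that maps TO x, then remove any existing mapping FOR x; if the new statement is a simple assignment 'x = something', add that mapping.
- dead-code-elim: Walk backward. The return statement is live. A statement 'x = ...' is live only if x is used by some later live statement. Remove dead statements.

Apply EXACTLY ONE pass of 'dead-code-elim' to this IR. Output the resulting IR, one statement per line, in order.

Applying dead-code-elim statement-by-statement:
  [6] return a  -> KEEP (return); live=['a']
  [5] b = 2  -> DEAD (b not live)
  [4] u = v * 1  -> DEAD (u not live)
  [3] c = 8 + 5  -> DEAD (c not live)
  [2] v = a  -> DEAD (v not live)
  [1] a = 6  -> KEEP; live=[]
Result (2 stmts):
  a = 6
  return a

Answer: a = 6
return a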